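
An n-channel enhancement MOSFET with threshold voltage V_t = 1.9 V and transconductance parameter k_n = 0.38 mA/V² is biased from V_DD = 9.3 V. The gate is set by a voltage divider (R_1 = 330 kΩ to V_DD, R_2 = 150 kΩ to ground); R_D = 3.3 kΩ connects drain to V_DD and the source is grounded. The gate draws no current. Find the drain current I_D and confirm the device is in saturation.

I_D ≈ 0.19 mA

V_G = V_DD·R_2/(R_1+R_2) = 9.3×150/480 = 2.91 V. With the source grounded, V_GS = V_G = 2.91 V.
Assume saturation: I_D = (k_n/2)(V_GS − V_t)² = (0.38/2)×(2.91 − 1.9)² = 0.19×1.01² = 0.192 mA.
V_DS = V_DD − I_D·R_D = 9.3 − 0.192×3.3 = 8.67 V.
Saturation requires V_DS ≥ V_GS − V_t = 1.01 V; 8.67 ≥ 1.01 ✓.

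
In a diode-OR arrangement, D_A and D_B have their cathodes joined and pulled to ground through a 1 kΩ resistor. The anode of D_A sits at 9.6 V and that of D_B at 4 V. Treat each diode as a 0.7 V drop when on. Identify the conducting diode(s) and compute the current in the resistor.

Assume both conduct. Then node N would need to be at both 9.6−0.7 = 8.9 V and 4−0.7 = 3.3 V, which is impossible.
Assume only D_A conducts: V_N = 9.6 − 0.7 = 8.9 V, so I_R = 8.9/1 = 8.9 mA.
Check D_B: its anode-to-cathode voltage is 4 − 8.9 = -4.9 V < 0.7 V, so it is off. The assumption is consistent.

Only D_A conducts; I_R ≈ 8.9 mA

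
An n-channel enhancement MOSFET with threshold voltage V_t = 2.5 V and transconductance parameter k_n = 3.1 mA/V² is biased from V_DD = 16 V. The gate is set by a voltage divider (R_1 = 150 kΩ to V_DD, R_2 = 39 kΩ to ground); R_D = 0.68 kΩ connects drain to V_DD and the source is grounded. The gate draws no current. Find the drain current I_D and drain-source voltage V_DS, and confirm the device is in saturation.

I_D ≈ 1 mA, V_DS ≈ 15 V

V_G = V_DD·R_2/(R_1+R_2) = 16×39/189 = 3.3 V. With the source grounded, V_GS = V_G = 3.3 V.
Assume saturation: I_D = (k_n/2)(V_GS − V_t)² = (3.1/2)×(3.3 − 2.5)² = 1.55×0.802² = 0.996 mA.
V_DS = V_DD − I_D·R_D = 16 − 0.996×0.68 = 15.3 V.
Saturation requires V_DS ≥ V_GS − V_t = 0.802 V; 15.3 ≥ 0.802 ✓.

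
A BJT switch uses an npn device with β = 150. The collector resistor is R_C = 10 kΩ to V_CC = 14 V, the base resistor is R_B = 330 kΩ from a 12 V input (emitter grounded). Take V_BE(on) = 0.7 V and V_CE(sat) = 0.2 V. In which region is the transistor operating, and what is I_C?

saturation; I_C ≈ 1.4 mA

Assume active: I_B = (12 − 0.7)/330 = 0.0342 mA, giving I_C = β·I_B = 5.14 mA.
But then V_CE = 14 − 5.14×10 = -37.4 V < V_CE(sat) = 0.2 V — impossible in the active region.
So the transistor is saturated. With V_CE = 0.2 V, I_C = (V_CC − 0.2)/R_C = 13.8/10 = 1.38 mA.
Check: β·I_B = 5.14 mA > I_C = 1.38 mA, confirming saturation.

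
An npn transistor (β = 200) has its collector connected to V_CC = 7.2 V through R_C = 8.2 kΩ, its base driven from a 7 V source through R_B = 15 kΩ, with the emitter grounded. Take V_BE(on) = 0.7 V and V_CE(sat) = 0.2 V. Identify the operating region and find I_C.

Assume active: I_B = (7 − 0.7)/15 = 0.42 mA, giving I_C = β·I_B = 84 mA.
But then V_CE = 7.2 − 84×8.2 = -682 V < V_CE(sat) = 0.2 V — impossible in the active region.
So the transistor is saturated. With V_CE = 0.2 V, I_C = (V_CC − 0.2)/R_C = 7/8.2 = 0.854 mA.
Check: β·I_B = 84 mA > I_C = 0.854 mA, confirming saturation.

saturation; I_C ≈ 0.85 mA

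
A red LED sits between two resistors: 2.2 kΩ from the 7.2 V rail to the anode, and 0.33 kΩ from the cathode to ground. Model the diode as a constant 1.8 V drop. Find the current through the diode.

I ≈ 2.1 mA

The two resistors are in series with the diode, so KVL gives 7.2 = I·2.2 + 1.8 + I·0.33.
I = (7.2 − 1.8) / (2.2 + 0.33) kΩ = 5.4 / 2.53 = 2.13 mA.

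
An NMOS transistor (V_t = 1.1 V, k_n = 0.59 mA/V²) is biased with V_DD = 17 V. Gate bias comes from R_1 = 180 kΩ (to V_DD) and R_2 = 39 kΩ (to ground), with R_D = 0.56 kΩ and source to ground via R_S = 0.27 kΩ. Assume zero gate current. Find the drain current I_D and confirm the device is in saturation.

I_D ≈ 0.85 mA

V_G = V_DD·R_2/(R_1+R_2) = 17×39/219 = 3.03 V.
Assume saturation: I_D = (k_n/2)(V_GS − V_t)² with V_GS = V_G − I_D·R_S = 3.03 − 0.27·I_D.
Substituting gives 0.0215·I_D² − 1.31·I_D + 1.1 = 0, with roots I_D = 0.85 or 59.9 mA.
The root I_D = 59.9 mA gives V_GS = -13.2 V ≤ V_t, so take I_D = 0.85 mA.
Then V_GS = 2.8 V and V_DS = V_DD − I_D(R_D+R_S) = 17 − 0.85×0.83 = 16.3 V.
Saturation requires V_DS ≥ V_GS − V_t = 1.7 V; 16.3 ≥ 1.7 ✓.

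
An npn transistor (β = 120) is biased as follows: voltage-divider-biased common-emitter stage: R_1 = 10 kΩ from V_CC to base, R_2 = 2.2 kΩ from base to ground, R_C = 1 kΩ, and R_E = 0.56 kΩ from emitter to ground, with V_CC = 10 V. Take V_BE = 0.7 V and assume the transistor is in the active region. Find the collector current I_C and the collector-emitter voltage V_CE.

I_C ≈ 1.9 mA, V_CE ≈ 7 V

Thevenize the base divider: V_Th = V_CC·R_2/(R_1+R_2) = 10×2.2/12.2 = 1.8 V, R_Th = R_1‖R_2 = 1.8 kΩ.
Base-emitter loop: V_Th = I_B·R_Th + V_BE + (β+1)I_B·R_E, so I_B = (1.8 − 0.7) / (1.8 + 121×0.56) = 0.0159 mA.
I_C = β·I_B = 120×0.0159 = 1.9 mA, and I_E = (β+1)I_B = 1.92 mA.
V_CE = V_CC − I_C·R_C − I_E·R_E = 10 − 1.9×1 − 1.92×0.56 = 7.02 V.
V_CE = 7.02 V > 0.2 V confirms active-region operation.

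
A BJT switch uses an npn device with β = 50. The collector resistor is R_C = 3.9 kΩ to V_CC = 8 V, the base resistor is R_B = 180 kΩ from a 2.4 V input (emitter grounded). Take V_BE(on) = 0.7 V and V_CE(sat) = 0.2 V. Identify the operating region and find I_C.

Assume active. Base-emitter loop: I_B = (V_BB − V_BE)/R_B = (2.4 − 0.7)/180 = 0.00944 mA.
I_C = β·I_B = 50×0.00944 = 0.472 mA.
V_CE = V_CC − I_C·R_C = 8 − 0.472×3.9 = 6.16 V > V_CE(sat), so the active-region assumption holds.

active; I_C ≈ 0.47 mA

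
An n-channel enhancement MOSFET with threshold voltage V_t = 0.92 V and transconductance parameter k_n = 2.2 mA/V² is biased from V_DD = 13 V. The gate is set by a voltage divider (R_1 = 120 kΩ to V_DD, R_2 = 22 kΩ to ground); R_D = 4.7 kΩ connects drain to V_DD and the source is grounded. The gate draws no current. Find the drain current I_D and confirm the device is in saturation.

I_D ≈ 1.3 mA

V_G = V_DD·R_2/(R_1+R_2) = 13×22/142 = 2.01 V. With the source grounded, V_GS = V_G = 2.01 V.
Assume saturation: I_D = (k_n/2)(V_GS − V_t)² = (2.2/2)×(2.01 − 0.92)² = 1.1×1.09² = 1.32 mA.
V_DS = V_DD − I_D·R_D = 13 − 1.32×4.7 = 6.81 V.
Saturation requires V_DS ≥ V_GS − V_t = 1.09 V; 6.81 ≥ 1.09 ✓.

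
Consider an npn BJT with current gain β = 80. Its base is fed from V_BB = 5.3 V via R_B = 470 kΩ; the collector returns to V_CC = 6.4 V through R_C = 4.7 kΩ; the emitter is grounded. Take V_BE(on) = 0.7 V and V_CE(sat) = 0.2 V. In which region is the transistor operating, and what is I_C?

active; I_C ≈ 0.78 mA

Assume active. Base-emitter loop: I_B = (V_BB − V_BE)/R_B = (5.3 − 0.7)/470 = 0.00979 mA.
I_C = β·I_B = 80×0.00979 = 0.783 mA.
V_CE = V_CC − I_C·R_C = 6.4 − 0.783×4.7 = 2.72 V > V_CE(sat), so the active-region assumption holds.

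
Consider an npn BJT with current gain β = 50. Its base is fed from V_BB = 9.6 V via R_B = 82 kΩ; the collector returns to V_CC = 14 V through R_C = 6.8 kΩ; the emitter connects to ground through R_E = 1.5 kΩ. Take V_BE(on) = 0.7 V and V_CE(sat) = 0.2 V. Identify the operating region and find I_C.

Assume active: I_B = (9.6 − 0.7)/(82 + 51×1.5) = 0.0562 mA, I_C = β·I_B = 2.81 mA.
Then V_CE = 14 − 2.81×6.8 − 2.86×1.5 = -9.39 V < 0.2 V — the active assumption fails.
Re-solve with V_CE = 0.2 V. KCL at the emitter: V_E/R_E = (V_BB−0.7−V_E)/R_B + (V_CC−0.2−V_E)/R_C, giving V_E = 2.59 V.
I_C = (V_CC − 0.2 − V_E)/R_C = (13.8 − 2.59)/6.8 = 1.65 mA.
Check: I_B = (8.9 − 2.59)/82 = 0.077 mA, and β·I_B = 3.85 mA > I_C, confirming saturation.

saturation; I_C ≈ 1.6 mA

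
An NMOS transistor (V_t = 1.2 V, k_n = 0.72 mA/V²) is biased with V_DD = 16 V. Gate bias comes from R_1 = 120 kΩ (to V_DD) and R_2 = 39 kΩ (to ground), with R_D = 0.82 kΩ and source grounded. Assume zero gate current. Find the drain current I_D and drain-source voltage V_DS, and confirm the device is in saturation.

I_D ≈ 2.7 mA, V_DS ≈ 14 V

V_G = V_DD·R_2/(R_1+R_2) = 16×39/159 = 3.92 V. With the source grounded, V_GS = V_G = 3.92 V.
Assume saturation: I_D = (k_n/2)(V_GS − V_t)² = (0.72/2)×(3.92 − 1.2)² = 0.36×2.72² = 2.67 mA.
V_DS = V_DD − I_D·R_D = 16 − 2.67×0.82 = 13.8 V.
Saturation requires V_DS ≥ V_GS − V_t = 2.72 V; 13.8 ≥ 2.72 ✓.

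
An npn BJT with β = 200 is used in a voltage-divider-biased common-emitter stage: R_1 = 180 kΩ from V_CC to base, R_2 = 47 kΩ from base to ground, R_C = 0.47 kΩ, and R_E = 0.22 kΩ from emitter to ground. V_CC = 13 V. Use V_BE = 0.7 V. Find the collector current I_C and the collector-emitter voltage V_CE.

Thevenize the base divider: V_Th = V_CC·R_2/(R_1+R_2) = 13×47/227 = 2.69 V, R_Th = R_1‖R_2 = 37.3 kΩ.
Base-emitter loop: V_Th = I_B·R_Th + V_BE + (β+1)I_B·R_E, so I_B = (2.69 − 0.7) / (37.3 + 201×0.22) = 0.0244 mA.
I_C = β·I_B = 200×0.0244 = 4.89 mA, and I_E = (β+1)I_B = 4.91 mA.
V_CE = V_CC − I_C·R_C − I_E·R_E = 13 − 4.89×0.47 − 4.91×0.22 = 9.62 V.
V_CE = 9.62 V > 0.2 V confirms active-region operation.

I_C ≈ 4.9 mA, V_CE ≈ 9.6 V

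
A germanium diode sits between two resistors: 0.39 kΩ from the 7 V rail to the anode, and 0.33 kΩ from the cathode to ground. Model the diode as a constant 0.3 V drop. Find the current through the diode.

The two resistors are in series with the diode, so KVL gives 7 = I·0.39 + 0.3 + I·0.33.
I = (7 − 0.3) / (0.39 + 0.33) kΩ = 6.7 / 0.72 = 9.31 mA.

I ≈ 9.3 mA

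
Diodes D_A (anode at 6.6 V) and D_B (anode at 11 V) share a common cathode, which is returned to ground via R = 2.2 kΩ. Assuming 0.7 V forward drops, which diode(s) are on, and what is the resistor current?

Only D_B conducts; I_R ≈ 4.7 mA

Assume both conduct. Then node N would need to be at both 6.6−0.7 = 5.9 V and 11−0.7 = 10.3 V, which is impossible.
Assume only D_B conducts: V_N = 11 − 0.7 = 10.3 V, so I_R = 10.3/2.2 = 4.68 mA.
Check D_A: its anode-to-cathode voltage is 6.6 − 10.3 = -3.7 V < 0.7 V, so it is off. The assumption is consistent.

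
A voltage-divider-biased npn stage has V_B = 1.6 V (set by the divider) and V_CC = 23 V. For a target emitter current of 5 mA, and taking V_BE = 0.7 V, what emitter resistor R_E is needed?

R_E ≈ 0.18 kΩ

V_E = V_B − V_BE = 1.6 − 0.7 = 0.9 V.
R_E = V_E / I_E = 0.9 / 5 = 0.18 kΩ.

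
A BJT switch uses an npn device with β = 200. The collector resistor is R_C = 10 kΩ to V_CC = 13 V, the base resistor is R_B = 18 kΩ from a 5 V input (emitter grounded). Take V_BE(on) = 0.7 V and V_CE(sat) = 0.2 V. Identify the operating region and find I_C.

Assume active: I_B = (5 − 0.7)/18 = 0.239 mA, giving I_C = β·I_B = 47.8 mA.
But then V_CE = 13 − 47.8×10 = -465 V < V_CE(sat) = 0.2 V — impossible in the active region.
So the transistor is saturated. With V_CE = 0.2 V, I_C = (V_CC − 0.2)/R_C = 12.8/10 = 1.28 mA.
Check: β·I_B = 47.8 mA > I_C = 1.28 mA, confirming saturation.

saturation; I_C ≈ 1.3 mA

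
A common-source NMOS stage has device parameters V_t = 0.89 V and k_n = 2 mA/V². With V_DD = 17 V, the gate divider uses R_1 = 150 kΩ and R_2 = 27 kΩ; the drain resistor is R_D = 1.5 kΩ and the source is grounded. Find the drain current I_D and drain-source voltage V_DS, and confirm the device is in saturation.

V_G = V_DD·R_2/(R_1+R_2) = 17×27/177 = 2.59 V. With the source grounded, V_GS = V_G = 2.59 V.
Assume saturation: I_D = (k_n/2)(V_GS − V_t)² = (2/2)×(2.59 − 0.89)² = 1×1.7² = 2.9 mA.
V_DS = V_DD − I_D·R_D = 17 − 2.9×1.5 = 12.6 V.
Saturation requires V_DS ≥ V_GS − V_t = 1.7 V; 12.6 ≥ 1.7 ✓.

I_D ≈ 2.9 mA, V_DS ≈ 13 V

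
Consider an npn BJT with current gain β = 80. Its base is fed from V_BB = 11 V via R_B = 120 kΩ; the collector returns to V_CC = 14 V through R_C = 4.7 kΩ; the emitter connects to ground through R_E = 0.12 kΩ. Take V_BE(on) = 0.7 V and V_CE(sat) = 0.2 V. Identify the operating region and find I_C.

Assume active: I_B = (11 − 0.7)/(120 + 81×0.12) = 0.0794 mA, I_C = β·I_B = 6.35 mA.
Then V_CE = 14 − 6.35×4.7 − 6.43×0.12 = -16.6 V < 0.2 V — the active assumption fails.
Re-solve with V_CE = 0.2 V. KCL at the emitter: V_E/R_E = (V_BB−0.7−V_E)/R_B + (V_CC−0.2−V_E)/R_C, giving V_E = 0.353 V.
I_C = (V_CC − 0.2 − V_E)/R_C = (13.8 − 0.353)/4.7 = 2.86 mA.
Check: I_B = (10.3 − 0.353)/120 = 0.0829 mA, and β·I_B = 6.63 mA > I_C, confirming saturation.

saturation; I_C ≈ 2.9 mA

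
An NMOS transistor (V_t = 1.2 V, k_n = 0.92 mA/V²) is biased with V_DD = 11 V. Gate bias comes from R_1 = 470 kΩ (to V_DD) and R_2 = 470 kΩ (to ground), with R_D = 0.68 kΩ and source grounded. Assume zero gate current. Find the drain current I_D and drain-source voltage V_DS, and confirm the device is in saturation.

I_D ≈ 8.5 mA, V_DS ≈ 5.2 V

V_G = V_DD·R_2/(R_1+R_2) = 11×470/940 = 5.5 V. With the source grounded, V_GS = V_G = 5.5 V.
Assume saturation: I_D = (k_n/2)(V_GS − V_t)² = (0.92/2)×(5.5 − 1.2)² = 0.46×4.3² = 8.51 mA.
V_DS = V_DD − I_D·R_D = 11 − 8.51×0.68 = 5.22 V.
Saturation requires V_DS ≥ V_GS − V_t = 4.3 V; 5.22 ≥ 4.3 ✓.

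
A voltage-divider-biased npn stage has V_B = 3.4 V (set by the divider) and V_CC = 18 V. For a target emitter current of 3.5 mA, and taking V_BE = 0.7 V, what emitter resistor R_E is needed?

V_E = V_B − V_BE = 3.4 − 0.7 = 2.7 V.
R_E = V_E / I_E = 2.7 / 3.5 = 0.771 kΩ.

R_E ≈ 0.77 kΩ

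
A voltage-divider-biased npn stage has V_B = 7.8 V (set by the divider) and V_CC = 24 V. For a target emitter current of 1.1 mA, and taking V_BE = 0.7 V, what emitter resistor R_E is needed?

V_E = V_B − V_BE = 7.8 − 0.7 = 7.1 V.
R_E = V_E / I_E = 7.1 / 1.1 = 6.45 kΩ.

R_E ≈ 6.5 kΩ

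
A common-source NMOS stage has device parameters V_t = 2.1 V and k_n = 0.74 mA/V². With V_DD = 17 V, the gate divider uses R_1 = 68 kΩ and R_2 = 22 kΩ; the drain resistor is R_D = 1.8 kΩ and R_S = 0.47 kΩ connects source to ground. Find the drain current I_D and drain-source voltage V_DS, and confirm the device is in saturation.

I_D ≈ 0.96 mA, V_DS ≈ 15 V

V_G = V_DD·R_2/(R_1+R_2) = 17×22/90 = 4.16 V.
Assume saturation: I_D = (k_n/2)(V_GS − V_t)² with V_GS = V_G − I_D·R_S = 4.16 − 0.47·I_D.
Substituting gives 0.0817·I_D² − 1.71·I_D + 1.56 = 0, with roots I_D = 0.955 or 20 mA.
The root I_D = 20 mA gives V_GS = -5.26 V ≤ V_t, so take I_D = 0.955 mA.
Then V_GS = 3.71 V and V_DS = V_DD − I_D(R_D+R_S) = 17 − 0.955×2.27 = 14.8 V.
Saturation requires V_DS ≥ V_GS − V_t = 1.61 V; 14.8 ≥ 1.61 ✓.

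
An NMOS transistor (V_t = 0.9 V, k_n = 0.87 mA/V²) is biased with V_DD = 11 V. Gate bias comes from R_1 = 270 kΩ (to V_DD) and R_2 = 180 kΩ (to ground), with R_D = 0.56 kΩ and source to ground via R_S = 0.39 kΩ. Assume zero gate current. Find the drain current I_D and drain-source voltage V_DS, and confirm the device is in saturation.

I_D ≈ 2.6 mA, V_DS ≈ 8.5 V

V_G = V_DD·R_2/(R_1+R_2) = 11×180/450 = 4.4 V.
Assume saturation: I_D = (k_n/2)(V_GS − V_t)² with V_GS = V_G − I_D·R_S = 4.4 − 0.39·I_D.
Substituting gives 0.0662·I_D² − 2.19·I_D + 5.33 = 0, with roots I_D = 2.65 or 30.4 mA.
The root I_D = 30.4 mA gives V_GS = -7.46 V ≤ V_t, so take I_D = 2.65 mA.
Then V_GS = 3.37 V and V_DS = V_DD − I_D(R_D+R_S) = 11 − 2.65×0.95 = 8.48 V.
Saturation requires V_DS ≥ V_GS − V_t = 2.47 V; 8.48 ≥ 2.47 ✓.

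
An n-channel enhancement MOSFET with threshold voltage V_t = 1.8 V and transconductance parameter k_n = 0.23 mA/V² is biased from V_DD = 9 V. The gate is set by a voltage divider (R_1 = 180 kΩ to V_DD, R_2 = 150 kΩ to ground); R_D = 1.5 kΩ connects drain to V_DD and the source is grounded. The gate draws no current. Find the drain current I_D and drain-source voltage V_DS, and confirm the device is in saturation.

I_D ≈ 0.6 mA, V_DS ≈ 8.1 V

V_G = V_DD·R_2/(R_1+R_2) = 9×150/330 = 4.09 V. With the source grounded, V_GS = V_G = 4.09 V.
Assume saturation: I_D = (k_n/2)(V_GS − V_t)² = (0.23/2)×(4.09 − 1.8)² = 0.115×2.29² = 0.604 mA.
V_DS = V_DD − I_D·R_D = 9 − 0.604×1.5 = 8.09 V.
Saturation requires V_DS ≥ V_GS − V_t = 2.29 V; 8.09 ≥ 2.29 ✓.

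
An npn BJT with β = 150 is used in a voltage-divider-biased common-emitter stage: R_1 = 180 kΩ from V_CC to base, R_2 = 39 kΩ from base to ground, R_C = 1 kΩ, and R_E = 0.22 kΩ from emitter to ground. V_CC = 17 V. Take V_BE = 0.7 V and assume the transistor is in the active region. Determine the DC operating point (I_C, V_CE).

Thevenize the base divider: V_Th = V_CC·R_2/(R_1+R_2) = 17×39/219 = 3.03 V, R_Th = R_1‖R_2 = 32.1 kΩ.
Base-emitter loop: V_Th = I_B·R_Th + V_BE + (β+1)I_B·R_E, so I_B = (3.03 − 0.7) / (32.1 + 151×0.22) = 0.0357 mA.
I_C = β·I_B = 150×0.0357 = 5.35 mA, and I_E = (β+1)I_B = 5.38 mA.
V_CE = V_CC − I_C·R_C − I_E·R_E = 17 − 5.35×1 − 5.38×0.22 = 10.5 V.
V_CE = 10.5 V > 0.2 V confirms active-region operation.

I_C ≈ 5.3 mA, V_CE ≈ 10 V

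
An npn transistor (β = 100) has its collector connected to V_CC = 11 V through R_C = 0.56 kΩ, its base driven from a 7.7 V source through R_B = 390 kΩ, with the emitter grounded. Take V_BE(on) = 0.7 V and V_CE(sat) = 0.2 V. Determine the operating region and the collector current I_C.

Assume active. Base-emitter loop: I_B = (V_BB − V_BE)/R_B = (7.7 − 0.7)/390 = 0.0179 mA.
I_C = β·I_B = 100×0.0179 = 1.79 mA.
V_CE = V_CC − I_C·R_C = 11 − 1.79×0.56 = 9.99 V > V_CE(sat), so the active-region assumption holds.

active; I_C ≈ 1.8 mA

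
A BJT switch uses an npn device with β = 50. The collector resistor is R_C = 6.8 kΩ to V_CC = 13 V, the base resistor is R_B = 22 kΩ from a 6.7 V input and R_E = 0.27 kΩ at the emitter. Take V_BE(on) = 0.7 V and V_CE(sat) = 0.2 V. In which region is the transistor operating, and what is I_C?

Assume active: I_B = (6.7 − 0.7)/(22 + 51×0.27) = 0.168 mA, I_C = β·I_B = 8.39 mA.
Then V_CE = 13 − 8.39×6.8 − 8.55×0.27 = -46.3 V < 0.2 V — the active assumption fails.
Re-solve with V_CE = 0.2 V. KCL at the emitter: V_E/R_E = (V_BB−0.7−V_E)/R_B + (V_CC−0.2−V_E)/R_C, giving V_E = 0.553 V.
I_C = (V_CC − 0.2 − V_E)/R_C = (12.8 − 0.553)/6.8 = 1.8 mA.
Check: I_B = (6 − 0.553)/22 = 0.248 mA, and β·I_B = 12.4 mA > I_C, confirming saturation.

saturation; I_C ≈ 1.8 mA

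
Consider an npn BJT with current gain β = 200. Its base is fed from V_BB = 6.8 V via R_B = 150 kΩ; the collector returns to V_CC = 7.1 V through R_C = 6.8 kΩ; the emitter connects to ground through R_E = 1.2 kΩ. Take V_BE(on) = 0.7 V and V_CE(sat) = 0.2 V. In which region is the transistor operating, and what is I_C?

saturation; I_C ≈ 0.86 mA

Assume active: I_B = (6.8 − 0.7)/(150 + 201×1.2) = 0.0156 mA, I_C = β·I_B = 3.12 mA.
Then V_CE = 7.1 − 3.12×6.8 − 3.13×1.2 = -17.9 V < 0.2 V — the active assumption fails.
Re-solve with V_CE = 0.2 V. KCL at the emitter: V_E/R_E = (V_BB−0.7−V_E)/R_B + (V_CC−0.2−V_E)/R_C, giving V_E = 1.07 V.
I_C = (V_CC − 0.2 − V_E)/R_C = (6.9 − 1.07)/6.8 = 0.857 mA.
Check: I_B = (6.1 − 1.07)/150 = 0.0335 mA, and β·I_B = 6.71 mA > I_C, confirming saturation.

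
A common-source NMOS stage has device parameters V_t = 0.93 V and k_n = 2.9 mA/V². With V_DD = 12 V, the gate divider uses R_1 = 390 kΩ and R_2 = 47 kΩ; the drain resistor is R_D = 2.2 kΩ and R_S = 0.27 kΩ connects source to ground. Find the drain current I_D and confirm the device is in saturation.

I_D ≈ 0.15 mA

V_G = V_DD·R_2/(R_1+R_2) = 12×47/437 = 1.29 V.
Assume saturation: I_D = (k_n/2)(V_GS − V_t)² with V_GS = V_G − I_D·R_S = 1.29 − 0.27·I_D.
Substituting gives 0.106·I_D² − 1.28·I_D + 0.189 = 0, with roots I_D = 0.149 or 12 mA.
The root I_D = 12 mA gives V_GS = -1.94 V ≤ V_t, so take I_D = 0.149 mA.
Then V_GS = 1.25 V and V_DS = V_DD − I_D(R_D+R_S) = 12 − 0.149×2.47 = 11.6 V.
Saturation requires V_DS ≥ V_GS − V_t = 0.32 V; 11.6 ≥ 0.32 ✓.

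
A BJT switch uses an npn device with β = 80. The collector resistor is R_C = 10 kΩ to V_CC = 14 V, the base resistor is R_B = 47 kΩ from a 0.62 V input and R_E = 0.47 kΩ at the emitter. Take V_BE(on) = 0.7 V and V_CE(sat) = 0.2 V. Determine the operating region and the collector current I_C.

V_BB = 0.62 V ≤ V_BE(on) = 0.7 V, so the base-emitter junction is not forward biased.
The transistor is in cutoff: I_B = I_C = 0.

cutoff; I_C ≈ 0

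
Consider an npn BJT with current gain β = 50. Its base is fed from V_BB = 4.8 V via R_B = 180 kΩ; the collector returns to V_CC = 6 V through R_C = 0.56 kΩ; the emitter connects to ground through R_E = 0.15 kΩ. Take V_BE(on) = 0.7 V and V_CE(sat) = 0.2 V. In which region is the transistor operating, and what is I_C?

active; I_C ≈ 1.1 mA

Assume active. Base-emitter loop: I_B = (V_BB − V_BE)/(R_B + (β+1)R_E) = (4.8 − 0.7)/(180 + 51×0.15) = 0.0218 mA.
I_C = β·I_B = 50×0.0218 = 1.09 mA.
V_CE = V_CC − I_C·R_C − I_E·R_E = 6 − 1.09×0.56 − 1.11×0.15 = 5.22 V > V_CE(sat), so the active-region assumption holds.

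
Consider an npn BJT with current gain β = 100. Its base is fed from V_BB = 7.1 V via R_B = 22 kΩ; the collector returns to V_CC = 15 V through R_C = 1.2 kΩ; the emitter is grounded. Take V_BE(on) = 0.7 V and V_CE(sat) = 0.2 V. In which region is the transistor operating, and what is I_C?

Assume active: I_B = (7.1 − 0.7)/22 = 0.291 mA, giving I_C = β·I_B = 29.1 mA.
But then V_CE = 15 − 29.1×1.2 = -19.9 V < V_CE(sat) = 0.2 V — impossible in the active region.
So the transistor is saturated. With V_CE = 0.2 V, I_C = (V_CC − 0.2)/R_C = 14.8/1.2 = 12.3 mA.
Check: β·I_B = 29.1 mA > I_C = 12.3 mA, confirming saturation.

saturation; I_C ≈ 12 mA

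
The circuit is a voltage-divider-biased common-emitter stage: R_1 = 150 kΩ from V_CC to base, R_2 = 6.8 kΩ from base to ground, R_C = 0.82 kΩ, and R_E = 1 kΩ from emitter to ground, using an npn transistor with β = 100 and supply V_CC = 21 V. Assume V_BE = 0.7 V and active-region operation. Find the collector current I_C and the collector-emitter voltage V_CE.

I_C ≈ 0.2 mA, V_CE ≈ 21 V

Thevenize the base divider: V_Th = V_CC·R_2/(R_1+R_2) = 21×6.8/157 = 0.911 V, R_Th = R_1‖R_2 = 6.51 kΩ.
Base-emitter loop: V_Th = I_B·R_Th + V_BE + (β+1)I_B·R_E, so I_B = (0.911 − 0.7) / (6.51 + 101×1) = 0.00196 mA.
I_C = β·I_B = 100×0.00196 = 0.196 mA, and I_E = (β+1)I_B = 0.198 mA.
V_CE = V_CC − I_C·R_C − I_E·R_E = 21 − 0.196×0.82 − 0.198×1 = 20.6 V.
V_CE = 20.6 V > 0.2 V confirms active-region operation.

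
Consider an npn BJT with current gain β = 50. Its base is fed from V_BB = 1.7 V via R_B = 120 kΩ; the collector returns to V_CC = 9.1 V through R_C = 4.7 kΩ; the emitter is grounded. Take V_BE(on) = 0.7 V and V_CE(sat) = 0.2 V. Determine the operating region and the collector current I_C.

active; I_C ≈ 0.42 mA

Assume active. Base-emitter loop: I_B = (V_BB − V_BE)/R_B = (1.7 − 0.7)/120 = 0.00833 mA.
I_C = β·I_B = 50×0.00833 = 0.417 mA.
V_CE = V_CC − I_C·R_C = 9.1 − 0.417×4.7 = 7.14 V > V_CE(sat), so the active-region assumption holds.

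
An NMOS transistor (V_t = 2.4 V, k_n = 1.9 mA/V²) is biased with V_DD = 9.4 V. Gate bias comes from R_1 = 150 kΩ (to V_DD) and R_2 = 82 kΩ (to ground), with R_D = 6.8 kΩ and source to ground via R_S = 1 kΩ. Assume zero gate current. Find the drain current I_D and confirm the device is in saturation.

I_D ≈ 0.33 mA

V_G = V_DD·R_2/(R_1+R_2) = 9.4×82/232 = 3.32 V.
Assume saturation: I_D = (k_n/2)(V_GS − V_t)² with V_GS = V_G − I_D·R_S = 3.32 − 1·I_D.
Substituting gives 0.95·I_D² − 2.75·I_D + 0.808 = 0, with roots I_D = 0.332 or 2.57 mA.
The root I_D = 2.57 mA gives V_GS = 0.757 V ≤ V_t, so take I_D = 0.332 mA.
Then V_GS = 2.99 V and V_DS = V_DD − I_D(R_D+R_S) = 9.4 − 0.332×7.8 = 6.81 V.
Saturation requires V_DS ≥ V_GS − V_t = 0.591 V; 6.81 ≥ 0.591 ✓.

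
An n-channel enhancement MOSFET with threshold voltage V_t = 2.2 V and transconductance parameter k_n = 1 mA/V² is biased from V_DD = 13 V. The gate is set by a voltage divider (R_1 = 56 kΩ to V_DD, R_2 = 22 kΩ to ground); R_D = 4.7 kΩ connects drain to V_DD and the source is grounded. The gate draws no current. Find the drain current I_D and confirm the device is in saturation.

I_D ≈ 1.1 mA

V_G = V_DD·R_2/(R_1+R_2) = 13×22/78 = 3.67 V. With the source grounded, V_GS = V_G = 3.67 V.
Assume saturation: I_D = (k_n/2)(V_GS − V_t)² = (1/2)×(3.67 − 2.2)² = 0.5×1.47² = 1.08 mA.
V_DS = V_DD − I_D·R_D = 13 − 1.08×4.7 = 7.94 V.
Saturation requires V_DS ≥ V_GS − V_t = 1.47 V; 7.94 ≥ 1.47 ✓.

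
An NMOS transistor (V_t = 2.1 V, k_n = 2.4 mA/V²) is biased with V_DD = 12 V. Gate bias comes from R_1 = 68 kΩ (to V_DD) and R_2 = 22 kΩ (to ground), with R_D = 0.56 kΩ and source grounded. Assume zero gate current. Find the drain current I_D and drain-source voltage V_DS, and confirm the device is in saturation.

I_D ≈ 0.83 mA, V_DS ≈ 12 V

V_G = V_DD·R_2/(R_1+R_2) = 12×22/90 = 2.93 V. With the source grounded, V_GS = V_G = 2.93 V.
Assume saturation: I_D = (k_n/2)(V_GS − V_t)² = (2.4/2)×(2.93 − 2.1)² = 1.2×0.833² = 0.833 mA.
V_DS = V_DD − I_D·R_D = 12 − 0.833×0.56 = 11.5 V.
Saturation requires V_DS ≥ V_GS − V_t = 0.833 V; 11.5 ≥ 0.833 ✓.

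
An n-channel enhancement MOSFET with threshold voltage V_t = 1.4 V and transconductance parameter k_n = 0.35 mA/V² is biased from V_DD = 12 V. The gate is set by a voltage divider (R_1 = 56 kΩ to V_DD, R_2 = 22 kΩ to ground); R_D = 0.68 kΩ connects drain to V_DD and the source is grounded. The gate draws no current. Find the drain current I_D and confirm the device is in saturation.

V_G = V_DD·R_2/(R_1+R_2) = 12×22/78 = 3.38 V. With the source grounded, V_GS = V_G = 3.38 V.
Assume saturation: I_D = (k_n/2)(V_GS − V_t)² = (0.35/2)×(3.38 − 1.4)² = 0.175×1.98² = 0.689 mA.
V_DS = V_DD − I_D·R_D = 12 − 0.689×0.68 = 11.5 V.
Saturation requires V_DS ≥ V_GS − V_t = 1.98 V; 11.5 ≥ 1.98 ✓.

I_D ≈ 0.69 mA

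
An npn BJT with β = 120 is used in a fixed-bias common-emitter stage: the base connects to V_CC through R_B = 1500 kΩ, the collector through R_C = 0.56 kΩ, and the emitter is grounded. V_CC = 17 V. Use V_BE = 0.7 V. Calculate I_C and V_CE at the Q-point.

Base loop: V_CC = I_B·R_B + V_BE, so I_B = (17 − 0.7)/1500 kΩ = 0.0109 mA.
In the active region I_C = β·I_B = 120 × 0.0109 = 1.3 mA.
Collector loop: V_CE = V_CC − I_C·R_C = 17 − 1.3×0.56 = 16.3 V.
Since V_CE = 16.3 V > V_CE(sat) ≈ 0.2 V, the transistor is in the active region as assumed.

I_C ≈ 1.3 mA, V_CE ≈ 16 V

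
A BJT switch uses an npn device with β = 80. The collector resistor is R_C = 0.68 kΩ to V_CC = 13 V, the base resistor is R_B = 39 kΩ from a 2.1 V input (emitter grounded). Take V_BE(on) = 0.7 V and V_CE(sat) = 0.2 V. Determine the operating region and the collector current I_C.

Assume active. Base-emitter loop: I_B = (V_BB − V_BE)/R_B = (2.1 − 0.7)/39 = 0.0359 mA.
I_C = β·I_B = 80×0.0359 = 2.87 mA.
V_CE = V_CC − I_C·R_C = 13 − 2.87×0.68 = 11 V > V_CE(sat), so the active-region assumption holds.

active; I_C ≈ 2.9 mA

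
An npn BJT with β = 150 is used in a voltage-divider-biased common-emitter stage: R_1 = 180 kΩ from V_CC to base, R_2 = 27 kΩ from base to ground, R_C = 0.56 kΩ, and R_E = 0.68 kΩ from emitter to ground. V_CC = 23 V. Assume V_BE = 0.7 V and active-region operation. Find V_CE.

Thevenize the base divider: V_Th = V_CC·R_2/(R_1+R_2) = 23×27/207 = 3 V, R_Th = R_1‖R_2 = 23.5 kΩ.
Base-emitter loop: V_Th = I_B·R_Th + V_BE + (β+1)I_B·R_E, so I_B = (3 − 0.7) / (23.5 + 151×0.68) = 0.0182 mA.
I_C = β·I_B = 150×0.0182 = 2.73 mA, and I_E = (β+1)I_B = 2.75 mA.
V_CE = V_CC − I_C·R_C − I_E·R_E = 23 − 2.73×0.56 − 2.75×0.68 = 19.6 V.
V_CE = 19.6 V > 0.2 V confirms active-region operation.

V_CE ≈ 20 V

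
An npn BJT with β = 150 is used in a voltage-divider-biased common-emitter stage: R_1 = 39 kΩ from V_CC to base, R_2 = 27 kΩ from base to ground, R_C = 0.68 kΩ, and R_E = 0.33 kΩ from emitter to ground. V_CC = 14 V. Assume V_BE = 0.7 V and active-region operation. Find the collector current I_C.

Thevenize the base divider: V_Th = V_CC·R_2/(R_1+R_2) = 14×27/66 = 5.73 V, R_Th = R_1‖R_2 = 16 kΩ.
Base-emitter loop: V_Th = I_B·R_Th + V_BE + (β+1)I_B·R_E, so I_B = (5.73 − 0.7) / (16 + 151×0.33) = 0.0764 mA.
I_C = β·I_B = 150×0.0764 = 11.5 mA, and I_E = (β+1)I_B = 11.5 mA.
V_CE = V_CC − I_C·R_C − I_E·R_E = 14 − 11.5×0.68 − 11.5×0.33 = 2.4 V.
V_CE = 2.4 V > 0.2 V confirms active-region operation.

I_C ≈ 11 mA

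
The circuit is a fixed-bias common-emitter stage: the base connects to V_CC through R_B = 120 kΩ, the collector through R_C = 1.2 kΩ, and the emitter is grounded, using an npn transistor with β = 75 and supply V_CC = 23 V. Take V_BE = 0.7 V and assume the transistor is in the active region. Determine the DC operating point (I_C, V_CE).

Base loop: V_CC = I_B·R_B + V_BE, so I_B = (23 − 0.7)/120 kΩ = 0.186 mA.
In the active region I_C = β·I_B = 75 × 0.186 = 13.9 mA.
Collector loop: V_CE = V_CC − I_C·R_C = 23 − 13.9×1.2 = 6.27 V.
Since V_CE = 6.27 V > V_CE(sat) ≈ 0.2 V, the transistor is in the active region as assumed.

I_C ≈ 14 mA, V_CE ≈ 6.3 V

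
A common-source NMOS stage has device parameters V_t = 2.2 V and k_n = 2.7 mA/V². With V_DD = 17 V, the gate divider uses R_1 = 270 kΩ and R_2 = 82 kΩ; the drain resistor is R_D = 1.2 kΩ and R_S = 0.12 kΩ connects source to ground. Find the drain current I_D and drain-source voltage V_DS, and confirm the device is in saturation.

V_G = V_DD·R_2/(R_1+R_2) = 17×82/352 = 3.96 V.
Assume saturation: I_D = (k_n/2)(V_GS − V_t)² with V_GS = V_G − I_D·R_S = 3.96 − 0.12·I_D.
Substituting gives 0.0194·I_D² − 1.57·I_D + 4.18 = 0, with roots I_D = 2.76 or 78 mA.
The root I_D = 78 mA gives V_GS = -5.4 V ≤ V_t, so take I_D = 2.76 mA.
Then V_GS = 3.63 V and V_DS = V_DD − I_D(R_D+R_S) = 17 − 2.76×1.32 = 13.4 V.
Saturation requires V_DS ≥ V_GS − V_t = 1.43 V; 13.4 ≥ 1.43 ✓.

I_D ≈ 2.8 mA, V_DS ≈ 13 V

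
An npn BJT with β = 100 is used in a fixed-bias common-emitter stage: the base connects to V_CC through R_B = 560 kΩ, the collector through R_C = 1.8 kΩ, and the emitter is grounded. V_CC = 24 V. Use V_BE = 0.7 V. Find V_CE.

Base loop: V_CC = I_B·R_B + V_BE, so I_B = (24 − 0.7)/560 kΩ = 0.0416 mA.
In the active region I_C = β·I_B = 100 × 0.0416 = 4.16 mA.
Collector loop: V_CE = V_CC − I_C·R_C = 24 − 4.16×1.8 = 16.5 V.
Since V_CE = 16.5 V > V_CE(sat) ≈ 0.2 V, the transistor is in the active region as assumed.

V_CE ≈ 17 V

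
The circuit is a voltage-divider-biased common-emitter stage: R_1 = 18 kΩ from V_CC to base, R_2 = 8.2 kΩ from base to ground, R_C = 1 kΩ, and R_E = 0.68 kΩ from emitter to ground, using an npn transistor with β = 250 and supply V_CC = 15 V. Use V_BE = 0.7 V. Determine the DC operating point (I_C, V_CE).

I_C ≈ 5.7 mA, V_CE ≈ 5.5 V

Thevenize the base divider: V_Th = V_CC·R_2/(R_1+R_2) = 15×8.2/26.2 = 4.69 V, R_Th = R_1‖R_2 = 5.63 kΩ.
Base-emitter loop: V_Th = I_B·R_Th + V_BE + (β+1)I_B·R_E, so I_B = (4.69 − 0.7) / (5.63 + 251×0.68) = 0.0227 mA.
I_C = β·I_B = 250×0.0227 = 5.66 mA, and I_E = (β+1)I_B = 5.69 mA.
V_CE = V_CC − I_C·R_C − I_E·R_E = 15 − 5.66×1 − 5.69×0.68 = 5.47 V.
V_CE = 5.47 V > 0.2 V confirms active-region operation.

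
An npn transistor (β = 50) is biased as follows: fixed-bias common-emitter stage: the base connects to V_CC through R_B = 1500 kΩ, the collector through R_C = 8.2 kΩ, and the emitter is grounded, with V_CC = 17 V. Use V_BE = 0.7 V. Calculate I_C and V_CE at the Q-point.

Base loop: V_CC = I_B·R_B + V_BE, so I_B = (17 − 0.7)/1500 kΩ = 0.0109 mA.
In the active region I_C = β·I_B = 50 × 0.0109 = 0.543 mA.
Collector loop: V_CE = V_CC − I_C·R_C = 17 − 0.543×8.2 = 12.5 V.
Since V_CE = 12.5 V > V_CE(sat) ≈ 0.2 V, the transistor is in the active region as assumed.

I_C ≈ 0.54 mA, V_CE ≈ 13 V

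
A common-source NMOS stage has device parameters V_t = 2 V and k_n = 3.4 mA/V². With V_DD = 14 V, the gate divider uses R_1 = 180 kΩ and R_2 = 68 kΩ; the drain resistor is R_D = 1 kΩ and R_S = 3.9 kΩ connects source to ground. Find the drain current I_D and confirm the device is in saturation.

V_G = V_DD·R_2/(R_1+R_2) = 14×68/248 = 3.84 V.
Assume saturation: I_D = (k_n/2)(V_GS − V_t)² with V_GS = V_G − I_D·R_S = 3.84 − 3.9·I_D.
Substituting gives 25.9·I_D² − 25.4·I_D + 5.75 = 0, with roots I_D = 0.354 or 0.627 mA.
The root I_D = 0.627 mA gives V_GS = 1.39 V ≤ V_t, so take I_D = 0.354 mA.
Then V_GS = 2.46 V and V_DS = V_DD − I_D(R_D+R_S) = 14 − 0.354×4.9 = 12.3 V.
Saturation requires V_DS ≥ V_GS − V_t = 0.457 V; 12.3 ≥ 0.457 ✓.

I_D ≈ 0.35 mA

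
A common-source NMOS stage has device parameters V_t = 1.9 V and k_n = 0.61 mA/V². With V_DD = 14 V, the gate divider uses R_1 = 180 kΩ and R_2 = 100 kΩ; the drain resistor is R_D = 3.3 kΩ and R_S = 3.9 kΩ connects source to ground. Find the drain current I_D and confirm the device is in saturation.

V_G = V_DD·R_2/(R_1+R_2) = 14×100/280 = 5 V.
Assume saturation: I_D = (k_n/2)(V_GS − V_t)² with V_GS = V_G − I_D·R_S = 5 − 3.9·I_D.
Substituting gives 4.64·I_D² − 8.37·I_D + 2.93 = 0, with roots I_D = 0.475 or 1.33 mA.
The root I_D = 1.33 mA gives V_GS = -0.189 V ≤ V_t, so take I_D = 0.475 mA.
Then V_GS = 3.15 V and V_DS = V_DD − I_D(R_D+R_S) = 14 − 0.475×7.2 = 10.6 V.
Saturation requires V_DS ≥ V_GS − V_t = 1.25 V; 10.6 ≥ 1.25 ✓.

I_D ≈ 0.47 mA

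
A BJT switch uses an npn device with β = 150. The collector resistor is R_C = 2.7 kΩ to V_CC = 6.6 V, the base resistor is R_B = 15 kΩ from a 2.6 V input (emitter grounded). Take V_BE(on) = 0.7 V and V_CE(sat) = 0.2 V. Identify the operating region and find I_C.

Assume active: I_B = (2.6 − 0.7)/15 = 0.127 mA, giving I_C = β·I_B = 19 mA.
But then V_CE = 6.6 − 19×2.7 = -44.7 V < V_CE(sat) = 0.2 V — impossible in the active region.
So the transistor is saturated. With V_CE = 0.2 V, I_C = (V_CC − 0.2)/R_C = 6.4/2.7 = 2.37 mA.
Check: β·I_B = 19 mA > I_C = 2.37 mA, confirming saturation.

saturation; I_C ≈ 2.4 mA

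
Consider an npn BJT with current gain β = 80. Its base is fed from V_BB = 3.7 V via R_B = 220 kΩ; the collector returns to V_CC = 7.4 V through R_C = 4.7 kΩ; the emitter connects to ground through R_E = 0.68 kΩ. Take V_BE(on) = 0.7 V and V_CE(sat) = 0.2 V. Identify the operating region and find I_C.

Assume active. Base-emitter loop: I_B = (V_BB − V_BE)/(R_B + (β+1)R_E) = (3.7 − 0.7)/(220 + 81×0.68) = 0.0109 mA.
I_C = β·I_B = 80×0.0109 = 0.872 mA.
V_CE = V_CC − I_C·R_C − I_E·R_E = 7.4 − 0.872×4.7 − 0.883×0.68 = 2.7 V > V_CE(sat), so the active-region assumption holds.

active; I_C ≈ 0.87 mA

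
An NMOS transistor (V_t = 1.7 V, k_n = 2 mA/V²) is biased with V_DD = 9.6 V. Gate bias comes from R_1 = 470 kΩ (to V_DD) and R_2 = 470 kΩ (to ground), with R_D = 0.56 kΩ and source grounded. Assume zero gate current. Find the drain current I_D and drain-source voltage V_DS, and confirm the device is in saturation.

I_D ≈ 9.6 mA, V_DS ≈ 4.2 V

V_G = V_DD·R_2/(R_1+R_2) = 9.6×470/940 = 4.8 V. With the source grounded, V_GS = V_G = 4.8 V.
Assume saturation: I_D = (k_n/2)(V_GS − V_t)² = (2/2)×(4.8 − 1.7)² = 1×3.1² = 9.61 mA.
V_DS = V_DD − I_D·R_D = 9.6 − 9.61×0.56 = 4.22 V.
Saturation requires V_DS ≥ V_GS − V_t = 3.1 V; 4.22 ≥ 3.1 ✓.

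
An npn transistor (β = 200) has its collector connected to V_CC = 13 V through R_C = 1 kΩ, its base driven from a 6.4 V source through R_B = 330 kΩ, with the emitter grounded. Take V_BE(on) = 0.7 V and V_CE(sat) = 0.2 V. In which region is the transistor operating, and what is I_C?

Assume active. Base-emitter loop: I_B = (V_BB − V_BE)/R_B = (6.4 − 0.7)/330 = 0.0173 mA.
I_C = β·I_B = 200×0.0173 = 3.45 mA.
V_CE = V_CC − I_C·R_C = 13 − 3.45×1 = 9.55 V > V_CE(sat), so the active-region assumption holds.

active; I_C ≈ 3.5 mA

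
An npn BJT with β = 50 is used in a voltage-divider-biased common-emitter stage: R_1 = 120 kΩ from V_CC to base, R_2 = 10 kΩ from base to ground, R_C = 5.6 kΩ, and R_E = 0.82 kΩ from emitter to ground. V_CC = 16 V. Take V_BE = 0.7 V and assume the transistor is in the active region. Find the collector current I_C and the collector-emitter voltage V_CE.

I_C ≈ 0.52 mA, V_CE ≈ 13 V

Thevenize the base divider: V_Th = V_CC·R_2/(R_1+R_2) = 16×10/130 = 1.23 V, R_Th = R_1‖R_2 = 9.23 kΩ.
Base-emitter loop: V_Th = I_B·R_Th + V_BE + (β+1)I_B·R_E, so I_B = (1.23 − 0.7) / (9.23 + 51×0.82) = 0.0104 mA.
I_C = β·I_B = 50×0.0104 = 0.52 mA, and I_E = (β+1)I_B = 0.53 mA.
V_CE = V_CC − I_C·R_C − I_E·R_E = 16 − 0.52×5.6 − 0.53×0.82 = 12.7 V.
V_CE = 12.7 V > 0.2 V confirms active-region operation.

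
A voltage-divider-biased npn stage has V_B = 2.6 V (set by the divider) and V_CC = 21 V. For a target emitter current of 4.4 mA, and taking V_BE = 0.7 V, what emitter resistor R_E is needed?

V_E = V_B − V_BE = 2.6 − 0.7 = 1.9 V.
R_E = V_E / I_E = 1.9 / 4.4 = 0.432 kΩ.

R_E ≈ 0.43 kΩ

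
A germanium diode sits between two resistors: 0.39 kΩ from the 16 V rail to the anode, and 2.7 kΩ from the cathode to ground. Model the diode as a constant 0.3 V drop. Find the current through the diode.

The two resistors are in series with the diode, so KVL gives 16 = I·0.39 + 0.3 + I·2.7.
I = (16 − 0.3) / (0.39 + 2.7) kΩ = 15.7 / 3.09 = 5.08 mA.

I ≈ 5.1 mA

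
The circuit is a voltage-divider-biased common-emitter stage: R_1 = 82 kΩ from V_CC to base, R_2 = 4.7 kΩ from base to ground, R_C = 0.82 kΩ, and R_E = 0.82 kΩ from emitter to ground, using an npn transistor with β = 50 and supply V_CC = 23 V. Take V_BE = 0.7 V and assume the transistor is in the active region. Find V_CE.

Thevenize the base divider: V_Th = V_CC·R_2/(R_1+R_2) = 23×4.7/86.7 = 1.25 V, R_Th = R_1‖R_2 = 4.45 kΩ.
Base-emitter loop: V_Th = I_B·R_Th + V_BE + (β+1)I_B·R_E, so I_B = (1.25 − 0.7) / (4.45 + 51×0.82) = 0.0118 mA.
I_C = β·I_B = 50×0.0118 = 0.591 mA, and I_E = (β+1)I_B = 0.603 mA.
V_CE = V_CC − I_C·R_C − I_E·R_E = 23 − 0.591×0.82 − 0.603×0.82 = 22 V.
V_CE = 22 V > 0.2 V confirms active-region operation.

V_CE ≈ 22 V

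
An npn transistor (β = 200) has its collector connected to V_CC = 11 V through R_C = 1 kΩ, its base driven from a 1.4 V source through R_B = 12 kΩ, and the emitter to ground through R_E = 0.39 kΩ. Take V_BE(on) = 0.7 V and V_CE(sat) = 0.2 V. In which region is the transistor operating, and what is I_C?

Assume active. Base-emitter loop: I_B = (V_BB − V_BE)/(R_B + (β+1)R_E) = (1.4 − 0.7)/(12 + 201×0.39) = 0.00774 mA.
I_C = β·I_B = 200×0.00774 = 1.55 mA.
V_CE = V_CC − I_C·R_C − I_E·R_E = 11 − 1.55×1 − 1.56×0.39 = 8.84 V > V_CE(sat), so the active-region assumption holds.

active; I_C ≈ 1.5 mA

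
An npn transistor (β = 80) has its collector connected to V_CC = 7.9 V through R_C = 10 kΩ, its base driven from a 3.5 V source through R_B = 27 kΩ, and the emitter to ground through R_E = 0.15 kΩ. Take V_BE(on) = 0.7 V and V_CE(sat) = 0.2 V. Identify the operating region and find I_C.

saturation; I_C ≈ 0.76 mA

Assume active: I_B = (3.5 − 0.7)/(27 + 81×0.15) = 0.0715 mA, I_C = β·I_B = 5.72 mA.
Then V_CE = 7.9 − 5.72×10 − 5.79×0.15 = -50.2 V < 0.2 V — the active assumption fails.
Re-solve with V_CE = 0.2 V. KCL at the emitter: V_E/R_E = (V_BB−0.7−V_E)/R_B + (V_CC−0.2−V_E)/R_C, giving V_E = 0.128 V.
I_C = (V_CC − 0.2 − V_E)/R_C = (7.7 − 0.128)/10 = 0.757 mA.
Check: I_B = (2.8 − 0.128)/27 = 0.0989 mA, and β·I_B = 7.92 mA > I_C, confirming saturation.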